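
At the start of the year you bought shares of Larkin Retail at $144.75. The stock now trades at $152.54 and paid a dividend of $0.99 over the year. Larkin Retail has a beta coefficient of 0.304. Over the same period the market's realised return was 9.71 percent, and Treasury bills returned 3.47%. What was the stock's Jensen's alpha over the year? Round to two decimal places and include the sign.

Realised HPR = (P1 + D1 − P0) / P0 = (152.54 + 0.99 − 144.75) / 144.75 = 8.78 / 144.75 = 6.0656%
MRP = 9.71% − 3.47% = 6.24%
CAPM required = R_f + β·MRP = 3.47% + 0.304 × 6.24% = 5.36696%
α = realised − required = 6.0656% − 5.36696% = +0.70%

+0.70%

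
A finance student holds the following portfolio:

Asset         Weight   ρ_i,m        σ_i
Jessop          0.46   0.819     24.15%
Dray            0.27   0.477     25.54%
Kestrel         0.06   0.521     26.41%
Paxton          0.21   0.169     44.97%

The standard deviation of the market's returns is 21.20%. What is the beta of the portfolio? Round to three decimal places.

0.699

β_Jessop = 0.819 × 24.15% / 21.20% = 0.9330
β_Dray = 0.477 × 25.54% / 21.20% = 0.5747
β_Kestrel = 0.521 × 26.41% / 21.20% = 0.6490
β_Paxton = 0.169 × 44.97% / 21.20% = 0.3585
β_P = Σ w_i β_i = 0.46×0.9330 + 0.27×0.5747 + 0.06×0.6490 + 0.21×0.3585 = 0.6986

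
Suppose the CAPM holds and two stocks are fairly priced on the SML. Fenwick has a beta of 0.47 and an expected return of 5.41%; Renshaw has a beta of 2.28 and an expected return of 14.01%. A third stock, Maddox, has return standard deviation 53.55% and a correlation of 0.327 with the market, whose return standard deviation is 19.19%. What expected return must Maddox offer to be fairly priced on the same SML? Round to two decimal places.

7.51%

MRP = (14.01% − 5.41%) / (2.28 − 0.47) = 4.7514%
R_f = 5.41% − 0.47 × 4.7514% = 3.1768%
β_Maddox = ρ·σ_i/σ_m = 0.327 × 53.55 / 19.19 = 0.9125
E(R_Maddox) = R_f + β × MRP = 3.1768% + 0.9125 × 4.7514% = 7.51%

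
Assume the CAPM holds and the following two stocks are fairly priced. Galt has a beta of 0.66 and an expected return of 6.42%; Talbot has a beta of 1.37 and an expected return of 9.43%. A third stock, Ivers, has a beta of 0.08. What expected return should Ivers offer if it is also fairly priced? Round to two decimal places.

3.96%

MRP (SML slope) = (9.43% − 6.42%) / (1.37 − 0.66) = 3.01% / 0.71 = 4.2394%
R_f (intercept) = 6.42% − 0.66 × 4.2394% = 3.6220%
E(R_Ivers) = R_f + β × MRP = 3.6220% + 0.08 × 4.2394% = 3.96%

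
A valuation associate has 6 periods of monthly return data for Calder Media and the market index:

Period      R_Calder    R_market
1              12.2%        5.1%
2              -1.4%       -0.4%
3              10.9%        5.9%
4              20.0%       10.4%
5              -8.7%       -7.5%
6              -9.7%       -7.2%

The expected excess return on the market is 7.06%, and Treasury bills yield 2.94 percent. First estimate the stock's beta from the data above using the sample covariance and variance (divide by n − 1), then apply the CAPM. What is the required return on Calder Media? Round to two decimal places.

Mean R_i = (12.2 − 1.4 + 10.9 + 20.0 − 8.7 − 9.7) / 6 = 3.8833%
Mean R_m = (5.1 − 0.4 + 5.9 + 10.4 − 7.5 − 7.2) / 6 = 1.0500%
Σ(R_i − R̄_i)(R_m − R̄_m) = 445.7150  ⇒  Cov = 445.7150 / 5 = 89.1430
Σ(R_m − R̄_m)² = 270.6150  ⇒  Var(R_m) = 270.6150 / 5 = 54.1230
β = Cov / Var(R_m) = 89.1430 / 54.1230 = 1.6470
E(R) = R_f + β × MRP = 2.94% + 1.6470 × 7.06% = 14.57%

14.57%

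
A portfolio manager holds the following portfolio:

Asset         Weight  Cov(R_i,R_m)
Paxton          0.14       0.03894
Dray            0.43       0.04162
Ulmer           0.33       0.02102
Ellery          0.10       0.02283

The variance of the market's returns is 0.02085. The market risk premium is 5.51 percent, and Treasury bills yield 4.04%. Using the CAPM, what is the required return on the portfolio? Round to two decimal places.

β_Paxton = 0.03894 / 0.02085 = 1.8676
β_Dray = 0.04162 / 0.02085 = 1.9962
β_Ulmer = 0.02102 / 0.02085 = 1.0082
β_Ellery = 0.02283 / 0.02085 = 1.0950
β_P = Σ w_i β_i = 0.14×1.8676 + 0.43×1.9962 + 0.33×1.0082 + 0.10×1.0950 = 1.5620
E(R_P) = R_f + β_P × MRP = 4.04% + 1.5620 × 5.51% = 12.65%

12.65%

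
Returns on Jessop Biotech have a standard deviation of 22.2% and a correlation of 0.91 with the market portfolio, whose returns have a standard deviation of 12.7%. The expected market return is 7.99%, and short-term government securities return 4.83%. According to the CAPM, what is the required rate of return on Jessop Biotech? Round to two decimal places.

9.86%

β = ρ × σ_i / σ_m = 0.91 × 22.2% / 12.7% = 1.5907
MRP = 7.99% − 4.83% = 3.16%
E(R) = 4.83% + 1.5907 × 3.16% = 9.86%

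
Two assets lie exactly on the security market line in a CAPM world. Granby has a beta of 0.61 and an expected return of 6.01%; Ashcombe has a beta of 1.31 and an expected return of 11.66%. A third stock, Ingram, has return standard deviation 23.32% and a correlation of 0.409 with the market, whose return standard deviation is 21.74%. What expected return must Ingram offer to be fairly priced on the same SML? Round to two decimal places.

4.63%

MRP = (11.66% − 6.01%) / (1.31 − 0.61) = 8.0714%
R_f = 6.01% − 0.61 × 8.0714% = 1.0864%
β_Ingram = ρ·σ_i/σ_m = 0.409 × 23.32 / 21.74 = 0.4387
E(R_Ingram) = R_f + β × MRP = 1.0864% + 0.4387 × 8.0714% = 4.63%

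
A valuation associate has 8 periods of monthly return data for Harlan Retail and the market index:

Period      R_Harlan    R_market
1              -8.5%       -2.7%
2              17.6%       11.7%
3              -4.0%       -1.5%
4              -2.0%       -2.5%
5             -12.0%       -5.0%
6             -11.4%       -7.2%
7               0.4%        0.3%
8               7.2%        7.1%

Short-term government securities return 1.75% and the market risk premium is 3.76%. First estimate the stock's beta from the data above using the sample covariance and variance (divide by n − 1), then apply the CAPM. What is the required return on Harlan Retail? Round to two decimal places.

7.57%

Mean R_i = (-8.5 + 17.6 − 4.0 − 2.0 − 12.0 − 11.4 + 0.4 + 7.2) / 8 = -1.5875%
Mean R_m = (-2.7 + 11.7 − 1.5 − 2.5 − 5.0 − 7.2 + 0.3 + 7.1) / 8 = 0.0250%
Σ(R_i − R̄_i)(R_m − R̄_m) = 433.5075  ⇒  Cov = 433.5075 / 7 = 61.9296
Σ(R_m − R̄_m)² = 280.0150  ⇒  Var(R_m) = 280.0150 / 7 = 40.0021
β = Cov / Var(R_m) = 61.9296 / 40.0021 = 1.5482
E(R) = R_f + β × MRP = 1.75% + 1.5482 × 3.76% = 7.57%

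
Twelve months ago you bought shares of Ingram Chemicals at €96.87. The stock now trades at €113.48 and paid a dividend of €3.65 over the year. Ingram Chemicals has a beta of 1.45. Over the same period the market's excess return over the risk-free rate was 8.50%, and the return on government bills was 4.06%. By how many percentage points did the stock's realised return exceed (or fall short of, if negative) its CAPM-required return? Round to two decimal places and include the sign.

Realised HPR = (P1 + D1 − P0) / P0 = (113.48 + 3.65 − 96.87) / 96.87 = 20.26 / 96.87 = 20.9146%
CAPM required = R_f + β·MRP = 4.06% + 1.45 × 8.50% = 16.3850%
α = realised − required = 20.9146% − 16.3850% = +4.53%

+4.53%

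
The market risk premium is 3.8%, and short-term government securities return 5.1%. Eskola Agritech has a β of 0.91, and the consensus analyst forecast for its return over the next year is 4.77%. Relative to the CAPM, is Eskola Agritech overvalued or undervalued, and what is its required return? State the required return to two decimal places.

Required return = R_f + β·MRP = 5.1% + 0.91 × 3.8% = 8.56%
Forecast 4.77% < required 8.56% → the stock plots below the SML → overvalued.

Overvalued; required return 8.56%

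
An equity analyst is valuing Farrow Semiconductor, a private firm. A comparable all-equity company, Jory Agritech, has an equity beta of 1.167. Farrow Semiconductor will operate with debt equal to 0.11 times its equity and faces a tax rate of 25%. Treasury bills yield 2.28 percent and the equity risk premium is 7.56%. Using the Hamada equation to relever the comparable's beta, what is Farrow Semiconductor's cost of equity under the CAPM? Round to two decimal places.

β_L = β_U × [1 + (1 − t)(D/E)] = 1.167 × [1 + (1 − 0.25) × 0.11]
    = 1.167 × [1 + 0.75 × 0.11] = 1.167 × 1.0825 = 1.2633
E(R) = R_f + β_L × MRP = 2.28% + 1.2633 × 7.56% = 11.83%

11.83%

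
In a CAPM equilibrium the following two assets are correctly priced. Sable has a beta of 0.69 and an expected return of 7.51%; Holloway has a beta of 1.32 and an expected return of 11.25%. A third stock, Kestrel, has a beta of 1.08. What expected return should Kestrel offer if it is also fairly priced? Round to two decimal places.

9.83%

MRP (SML slope) = (11.25% − 7.51%) / (1.32 − 0.69) = 3.74% / 0.63 = 5.9365%
R_f (intercept) = 7.51% − 0.69 × 5.9365% = 3.4138%
E(R_Kestrel) = R_f + β × MRP = 3.4138% + 1.08 × 5.9365% = 9.83%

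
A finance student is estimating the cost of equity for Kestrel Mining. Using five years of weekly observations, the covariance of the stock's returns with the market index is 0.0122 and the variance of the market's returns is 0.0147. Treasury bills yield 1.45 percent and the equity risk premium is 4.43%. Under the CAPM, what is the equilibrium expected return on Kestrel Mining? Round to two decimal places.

β = Cov(R_i, R_m) / Var(R_m) = 0.0122 / 0.0147 = 0.8299
E(R) = R_f + β × MRP = 1.45% + 0.8299 × 4.43% = 5.13%

5.13%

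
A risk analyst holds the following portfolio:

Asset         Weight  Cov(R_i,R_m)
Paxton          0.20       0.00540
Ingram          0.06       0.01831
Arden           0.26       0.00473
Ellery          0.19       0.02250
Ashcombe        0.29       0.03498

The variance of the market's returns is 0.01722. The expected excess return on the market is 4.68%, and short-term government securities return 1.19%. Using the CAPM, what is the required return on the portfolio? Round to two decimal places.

β_Paxton = 0.00540 / 0.01722 = 0.3136
β_Ingram = 0.01831 / 0.01722 = 1.0633
β_Arden = 0.00473 / 0.01722 = 0.2747
β_Ellery = 0.02250 / 0.01722 = 1.3066
β_Ashcombe = 0.03498 / 0.01722 = 2.0314
β_P = Σ w_i β_i = 0.20×0.3136 + 0.06×1.0633 + 0.26×0.2747 + 0.19×1.3066 + 0.29×2.0314 = 1.0353
E(R_P) = R_f + β_P × MRP = 1.19% + 1.0353 × 4.68% = 6.04%

6.04%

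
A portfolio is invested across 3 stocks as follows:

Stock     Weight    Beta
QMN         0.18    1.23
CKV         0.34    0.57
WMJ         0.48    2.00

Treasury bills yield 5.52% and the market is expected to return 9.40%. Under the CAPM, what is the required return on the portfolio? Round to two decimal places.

10.86%

β_P = Σ w_i β_i = 0.18×1.23 + 0.34×0.57 + 0.48×2.00 = 1.3752
MRP = 9.40% − 5.52% = 3.88%
E(R_P) = R_f + β_P × MRP = 5.52% + 1.3752 × 3.88% = 10.86%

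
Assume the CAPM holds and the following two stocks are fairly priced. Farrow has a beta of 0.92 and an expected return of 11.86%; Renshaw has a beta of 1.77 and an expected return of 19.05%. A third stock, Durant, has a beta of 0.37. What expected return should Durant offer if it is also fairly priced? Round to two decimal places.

7.21%

MRP (SML slope) = (19.05% − 11.86%) / (1.77 − 0.92) = 7.19% / 0.85 = 8.4588%
R_f (intercept) = 11.86% − 0.92 × 8.4588% = 4.0779%
E(R_Durant) = R_f + β × MRP = 4.0779% + 0.37 × 8.4588% = 7.21%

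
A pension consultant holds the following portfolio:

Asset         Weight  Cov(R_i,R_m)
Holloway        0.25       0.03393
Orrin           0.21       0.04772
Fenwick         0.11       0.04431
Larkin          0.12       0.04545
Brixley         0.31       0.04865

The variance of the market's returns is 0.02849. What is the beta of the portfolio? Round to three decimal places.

1.541

β_Holloway = 0.03393 / 0.02849 = 1.1909
β_Orrin = 0.04772 / 0.02849 = 1.6750
β_Fenwick = 0.04431 / 0.02849 = 1.5553
β_Larkin = 0.04545 / 0.02849 = 1.5953
β_Brixley = 0.04865 / 0.02849 = 1.7076
β_P = Σ w_i β_i = 0.25×1.1909 + 0.21×1.6750 + 0.11×1.5553 + 0.12×1.5953 + 0.31×1.7076 = 1.5414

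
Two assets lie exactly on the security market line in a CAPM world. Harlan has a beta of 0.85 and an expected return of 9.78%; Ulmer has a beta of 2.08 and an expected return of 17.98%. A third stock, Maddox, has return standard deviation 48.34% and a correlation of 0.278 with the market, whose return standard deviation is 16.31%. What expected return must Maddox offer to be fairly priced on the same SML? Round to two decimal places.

MRP = (17.98% − 9.78%) / (2.08 − 0.85) = 6.6667%
R_f = 9.78% − 0.85 × 6.6667% = 4.1133%
β_Maddox = ρ·σ_i/σ_m = 0.278 × 48.34 / 16.31 = 0.8239
E(R_Maddox) = R_f + β × MRP = 4.1133% + 0.8239 × 6.6667% = 9.61%

9.61%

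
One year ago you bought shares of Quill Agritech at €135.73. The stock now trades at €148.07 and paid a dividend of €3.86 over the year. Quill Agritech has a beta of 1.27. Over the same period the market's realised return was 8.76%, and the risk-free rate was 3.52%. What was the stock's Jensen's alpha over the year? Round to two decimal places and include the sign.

+1.76%

Realised HPR = (P1 + D1 − P0) / P0 = (148.07 + 3.86 − 135.73) / 135.73 = 16.20 / 135.73 = 11.9355%
MRP = 8.76% − 3.52% = 5.24%
CAPM required = R_f + β·MRP = 3.52% + 1.27 × 5.24% = 10.1748%
α = realised − required = 11.9355% − 10.1748% = +1.76%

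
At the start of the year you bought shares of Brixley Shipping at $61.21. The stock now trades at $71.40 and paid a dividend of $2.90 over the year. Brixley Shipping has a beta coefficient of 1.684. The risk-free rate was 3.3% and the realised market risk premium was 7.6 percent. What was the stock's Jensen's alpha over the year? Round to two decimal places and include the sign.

Realised HPR = (P1 + D1 − P0) / P0 = (71.40 + 2.90 − 61.21) / 61.21 = 13.09 / 61.21 = 21.3854%
CAPM required = R_f + β·MRP = 3.3% + 1.684 × 7.6% = 16.0984%
α = realised − required = 21.3854% − 16.0984% = +5.29%

+5.29%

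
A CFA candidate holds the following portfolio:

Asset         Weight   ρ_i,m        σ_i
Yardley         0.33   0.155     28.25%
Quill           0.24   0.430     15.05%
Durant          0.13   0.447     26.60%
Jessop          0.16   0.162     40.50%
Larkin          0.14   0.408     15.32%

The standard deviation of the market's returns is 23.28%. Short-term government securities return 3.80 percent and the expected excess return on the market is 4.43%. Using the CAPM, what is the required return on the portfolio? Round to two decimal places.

β_Yardley = 0.155 × 28.25% / 23.28% = 0.1881
β_Quill = 0.430 × 15.05% / 23.28% = 0.2780
β_Durant = 0.447 × 26.60% / 23.28% = 0.5107
β_Jessop = 0.162 × 40.50% / 23.28% = 0.2818
β_Larkin = 0.408 × 15.32% / 23.28% = 0.2685
β_P = Σ w_i β_i = 0.33×0.1881 + 0.24×0.2780 + 0.13×0.5107 + 0.16×0.2818 + 0.14×0.2685 = 0.2779
E(R_P) = R_f + β_P × MRP = 3.80% + 0.2779 × 4.43% = 5.03%

5.03%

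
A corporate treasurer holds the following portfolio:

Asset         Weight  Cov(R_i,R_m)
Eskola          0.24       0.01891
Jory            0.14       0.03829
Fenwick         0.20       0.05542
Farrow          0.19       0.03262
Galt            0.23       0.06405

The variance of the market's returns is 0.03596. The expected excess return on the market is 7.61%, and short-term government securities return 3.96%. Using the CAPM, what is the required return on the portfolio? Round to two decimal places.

12.83%

β_Eskola = 0.01891 / 0.03596 = 0.5259
β_Jory = 0.03829 / 0.03596 = 1.0648
β_Fenwick = 0.05542 / 0.03596 = 1.5412
β_Farrow = 0.03262 / 0.03596 = 0.9071
β_Galt = 0.06405 / 0.03596 = 1.7811
β_P = Σ w_i β_i = 0.24×0.5259 + 0.14×1.0648 + 0.20×1.5412 + 0.19×0.9071 + 0.23×1.7811 = 1.1655
E(R_P) = R_f + β_P × MRP = 3.96% + 1.1655 × 7.61% = 12.83%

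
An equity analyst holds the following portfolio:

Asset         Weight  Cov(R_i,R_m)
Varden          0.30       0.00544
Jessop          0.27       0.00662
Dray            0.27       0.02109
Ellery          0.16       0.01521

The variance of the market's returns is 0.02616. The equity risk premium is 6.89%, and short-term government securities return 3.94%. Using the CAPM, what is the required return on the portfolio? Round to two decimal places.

β_Varden = 0.00544 / 0.02616 = 0.2080
β_Jessop = 0.00662 / 0.02616 = 0.2531
β_Dray = 0.02109 / 0.02616 = 0.8062
β_Ellery = 0.01521 / 0.02616 = 0.5814
β_P = Σ w_i β_i = 0.30×0.2080 + 0.27×0.2531 + 0.27×0.8062 + 0.16×0.5814 = 0.4414
E(R_P) = R_f + β_P × MRP = 3.94% + 0.4414 × 6.89% = 6.98%

6.98%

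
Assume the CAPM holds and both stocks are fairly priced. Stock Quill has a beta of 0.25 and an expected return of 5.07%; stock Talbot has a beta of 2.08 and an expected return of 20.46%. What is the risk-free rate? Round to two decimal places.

Both satisfy E(R) = R_f + β·MRP, so the slope of the SML is
MRP = (20.46% − 5.07%) / (2.08 − 0.25) = 15.39% / 1.83 = 8.4098%
R_f = E(R_Quill) − β_Quill·MRP = 5.07% − 0.25 × 8.4098% = 2.9676%

2.97%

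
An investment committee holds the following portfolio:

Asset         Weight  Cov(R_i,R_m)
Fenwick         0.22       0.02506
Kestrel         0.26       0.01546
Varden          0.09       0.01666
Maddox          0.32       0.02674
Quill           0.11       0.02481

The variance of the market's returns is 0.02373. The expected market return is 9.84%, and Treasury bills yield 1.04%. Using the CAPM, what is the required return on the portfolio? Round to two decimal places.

9.32%

β_Fenwick = 0.02506 / 0.02373 = 1.0560
β_Kestrel = 0.01546 / 0.02373 = 0.6515
β_Varden = 0.01666 / 0.02373 = 0.7021
β_Maddox = 0.02674 / 0.02373 = 1.1268
β_Quill = 0.02481 / 0.02373 = 1.0455
β_P = Σ w_i β_i = 0.22×1.0560 + 0.26×0.6515 + 0.09×0.7021 + 0.32×1.1268 + 0.11×1.0455 = 0.9405
MRP = 9.84% − 1.04% = 8.80%
E(R_P) = R_f + β_P × MRP = 1.04% + 0.9405 × 8.80% = 9.32%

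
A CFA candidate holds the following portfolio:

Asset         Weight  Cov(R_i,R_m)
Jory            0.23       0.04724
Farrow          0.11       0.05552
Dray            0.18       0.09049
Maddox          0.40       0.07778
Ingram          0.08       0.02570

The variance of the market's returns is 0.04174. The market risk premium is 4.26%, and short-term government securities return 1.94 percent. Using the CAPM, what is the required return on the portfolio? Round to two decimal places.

β_Jory = 0.04724 / 0.04174 = 1.1318
β_Farrow = 0.05552 / 0.04174 = 1.3301
β_Dray = 0.09049 / 0.04174 = 2.1679
β_Maddox = 0.07778 / 0.04174 = 1.8634
β_Ingram = 0.02570 / 0.04174 = 0.6157
β_P = Σ w_i β_i = 0.23×1.1318 + 0.11×1.3301 + 0.18×2.1679 + 0.40×1.8634 + 0.08×0.6157 = 1.5915
E(R_P) = R_f + β_P × MRP = 1.94% + 1.5915 × 4.26% = 8.72%

8.72%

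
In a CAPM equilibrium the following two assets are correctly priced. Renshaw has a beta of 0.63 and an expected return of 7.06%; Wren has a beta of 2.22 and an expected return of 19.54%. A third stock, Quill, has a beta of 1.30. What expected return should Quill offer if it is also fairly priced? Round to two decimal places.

12.32%

MRP (SML slope) = (19.54% − 7.06%) / (2.22 − 0.63) = 12.48% / 1.59 = 7.8491%
R_f (intercept) = 7.06% − 0.63 × 7.8491% = 2.1151%
E(R_Quill) = R_f + β × MRP = 2.1151% + 1.30 × 7.8491% = 12.32%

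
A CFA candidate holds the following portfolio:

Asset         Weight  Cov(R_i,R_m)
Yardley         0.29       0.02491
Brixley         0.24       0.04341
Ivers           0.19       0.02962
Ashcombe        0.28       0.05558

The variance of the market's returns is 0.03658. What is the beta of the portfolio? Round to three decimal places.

1.062

β_Yardley = 0.02491 / 0.03658 = 0.6810
β_Brixley = 0.04341 / 0.03658 = 1.1867
β_Ivers = 0.02962 / 0.03658 = 0.8097
β_Ashcombe = 0.05558 / 0.03658 = 1.5194
β_P = Σ w_i β_i = 0.29×0.6810 + 0.24×1.1867 + 0.19×0.8097 + 0.28×1.5194 = 1.0616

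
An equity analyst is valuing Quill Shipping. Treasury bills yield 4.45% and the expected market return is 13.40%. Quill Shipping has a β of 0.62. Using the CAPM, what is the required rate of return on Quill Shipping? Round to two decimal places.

10.00%

Market risk premium = E(R_m) − R_f = 13.40% − 4.45% = 8.95%
E(R) = R_f + β × MRP = 4.45% + 0.62 × 8.95% = 10.00%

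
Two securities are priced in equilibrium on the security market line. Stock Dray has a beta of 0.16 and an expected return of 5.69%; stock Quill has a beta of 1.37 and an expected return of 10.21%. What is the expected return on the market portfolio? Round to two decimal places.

Both satisfy E(R) = R_f + β·MRP, so the slope of the SML is
MRP = (10.21% − 5.69%) / (1.37 − 0.16) = 4.52% / 1.21 = 3.7355%
R_f = E(R_Dray) − β_Dray·MRP = 5.69% − 0.16 × 3.7355% = 5.0923%
E(R_m) = R_f + MRP = 5.0923% + 3.7355% = 8.83%

8.83%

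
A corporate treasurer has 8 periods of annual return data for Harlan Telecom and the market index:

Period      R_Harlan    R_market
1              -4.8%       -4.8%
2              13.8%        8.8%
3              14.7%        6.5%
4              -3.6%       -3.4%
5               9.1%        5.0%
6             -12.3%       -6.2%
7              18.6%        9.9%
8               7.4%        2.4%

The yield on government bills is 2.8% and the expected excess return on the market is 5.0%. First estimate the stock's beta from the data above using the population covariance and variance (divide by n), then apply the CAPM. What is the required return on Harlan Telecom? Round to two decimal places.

11.34%

Mean R_i = (-4.8 + 13.8 + 14.7 − 3.6 + 9.1 − 12.3 + 18.6 + 7.4) / 8 = 5.3625%
Mean R_m = (-4.8 + 8.8 + 6.5 − 3.4 + 5.0 − 6.2 + 9.9 + 2.4) / 8 = 2.2750%
Σ(R_i − R̄_i)(R_m − R̄_m) = 478.3325  ⇒  Cov = 478.3325 / 8 = 59.7916
Σ(R_m − R̄_m)² = 280.0950  ⇒  Var(R_m) = 280.0950 / 8 = 35.0119
β = Cov / Var(R_m) = 59.7916 / 35.0119 = 1.7078
E(R) = R_f + β × MRP = 2.8% + 1.7078 × 5.0% = 11.34%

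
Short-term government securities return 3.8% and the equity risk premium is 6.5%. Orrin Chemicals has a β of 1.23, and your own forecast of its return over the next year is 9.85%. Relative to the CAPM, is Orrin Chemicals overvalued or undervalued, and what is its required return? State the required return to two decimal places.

Required return = R_f + β·MRP = 3.8% + 1.23 × 6.5% = 11.80%
Forecast 9.85% < required 11.80% → the stock plots below the SML → overvalued.

Overvalued; required return 11.80%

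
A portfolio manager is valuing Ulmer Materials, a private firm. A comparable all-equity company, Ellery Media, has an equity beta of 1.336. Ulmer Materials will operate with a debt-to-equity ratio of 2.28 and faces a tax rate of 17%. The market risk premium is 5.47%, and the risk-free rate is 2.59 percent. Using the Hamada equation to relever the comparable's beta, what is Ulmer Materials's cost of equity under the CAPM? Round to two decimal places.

β_L = β_U × [1 + (1 − t)(D/E)] = 1.336 × [1 + (1 − 0.17) × 2.28]
    = 1.336 × [1 + 0.83 × 2.28] = 1.336 × 2.8924 = 3.8642
E(R) = R_f + β_L × MRP = 2.59% + 3.8642 × 5.47% = 23.73%

23.73%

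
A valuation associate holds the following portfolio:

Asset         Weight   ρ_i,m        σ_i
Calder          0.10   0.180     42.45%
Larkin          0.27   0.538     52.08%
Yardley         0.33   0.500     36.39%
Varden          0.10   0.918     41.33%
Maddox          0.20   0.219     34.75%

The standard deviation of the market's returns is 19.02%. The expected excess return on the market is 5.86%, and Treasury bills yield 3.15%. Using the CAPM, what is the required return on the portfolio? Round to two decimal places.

9.20%

β_Calder = 0.180 × 42.45% / 19.02% = 0.4017
β_Larkin = 0.538 × 52.08% / 19.02% = 1.4731
β_Yardley = 0.500 × 36.39% / 19.02% = 0.9566
β_Varden = 0.918 × 41.33% / 19.02% = 1.9948
β_Maddox = 0.219 × 34.75% / 19.02% = 0.4001
β_P = Σ w_i β_i = 0.10×0.4017 + 0.27×1.4731 + 0.33×0.9566 + 0.10×1.9948 + 0.20×0.4001 = 1.0331
E(R_P) = R_f + β_P × MRP = 3.15% + 1.0331 × 5.86% = 9.20%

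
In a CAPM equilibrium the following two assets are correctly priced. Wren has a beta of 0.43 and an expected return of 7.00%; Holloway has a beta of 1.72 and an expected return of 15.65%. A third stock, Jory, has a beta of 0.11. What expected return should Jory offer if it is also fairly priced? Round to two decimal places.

MRP (SML slope) = (15.65% − 7.00%) / (1.72 − 0.43) = 8.65% / 1.29 = 6.7054%
R_f (intercept) = 7.00% − 0.43 × 6.7054% = 4.1167%
E(R_Jory) = R_f + β × MRP = 4.1167% + 0.11 × 6.7054% = 4.85%

4.85%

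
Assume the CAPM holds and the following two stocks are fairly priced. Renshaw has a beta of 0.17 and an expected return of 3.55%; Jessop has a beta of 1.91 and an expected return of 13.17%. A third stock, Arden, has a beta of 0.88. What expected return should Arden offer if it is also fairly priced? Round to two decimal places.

MRP (SML slope) = (13.17% − 3.55%) / (1.91 − 0.17) = 9.62% / 1.74 = 5.5287%
R_f (intercept) = 3.55% − 0.17 × 5.5287% = 2.6101%
E(R_Arden) = R_f + β × MRP = 2.6101% + 0.88 × 5.5287% = 7.48%

7.48%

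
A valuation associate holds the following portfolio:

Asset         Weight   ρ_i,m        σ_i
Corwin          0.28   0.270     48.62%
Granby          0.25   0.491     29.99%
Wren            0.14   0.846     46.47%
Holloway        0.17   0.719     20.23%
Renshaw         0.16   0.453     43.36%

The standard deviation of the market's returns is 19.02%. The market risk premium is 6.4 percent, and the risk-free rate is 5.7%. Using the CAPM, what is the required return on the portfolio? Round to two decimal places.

11.92%

β_Corwin = 0.270 × 48.62% / 19.02% = 0.6902
β_Granby = 0.491 × 29.99% / 19.02% = 0.7742
β_Wren = 0.846 × 46.47% / 19.02% = 2.0670
β_Holloway = 0.719 × 20.23% / 19.02% = 0.7647
β_Renshaw = 0.453 × 43.36% / 19.02% = 1.0327
β_P = Σ w_i β_i = 0.28×0.6902 + 0.25×0.7742 + 0.14×2.0670 + 0.17×0.7647 + 0.16×1.0327 = 0.9714
E(R_P) = R_f + β_P × MRP = 5.7% + 0.9714 × 6.4% = 11.92%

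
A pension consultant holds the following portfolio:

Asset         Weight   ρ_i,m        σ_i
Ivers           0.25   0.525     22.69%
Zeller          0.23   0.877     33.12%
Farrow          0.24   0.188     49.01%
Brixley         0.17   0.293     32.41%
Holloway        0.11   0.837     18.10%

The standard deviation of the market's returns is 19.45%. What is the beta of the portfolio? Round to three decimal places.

0.779

β_Ivers = 0.525 × 22.69% / 19.45% = 0.6125
β_Zeller = 0.877 × 33.12% / 19.45% = 1.4934
β_Farrow = 0.188 × 49.01% / 19.45% = 0.4737
β_Brixley = 0.293 × 32.41% / 19.45% = 0.4882
β_Holloway = 0.837 × 18.10% / 19.45% = 0.7789
β_P = Σ w_i β_i = 0.25×0.6125 + 0.23×1.4934 + 0.24×0.4737 + 0.17×0.4882 + 0.11×0.7789 = 0.7790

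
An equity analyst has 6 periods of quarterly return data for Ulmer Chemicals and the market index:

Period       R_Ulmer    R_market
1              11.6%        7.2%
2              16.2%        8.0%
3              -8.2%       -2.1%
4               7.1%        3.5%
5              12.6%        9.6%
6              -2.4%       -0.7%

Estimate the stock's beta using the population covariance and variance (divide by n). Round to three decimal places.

Mean R_i = (11.6 + 16.2 − 8.2 + 7.1 + 12.6 − 2.4) / 6 = 6.1500%
Mean R_m = (7.2 + 8.0 − 2.1 + 3.5 + 9.6 − 0.7) / 6 = 4.2500%
Σ(R_i − R̄_i)(R_m − R̄_m) = 221.0050  ⇒  Cov = 221.0050 / 6 = 36.8342
Σ(R_m − R̄_m)² = 116.7750  ⇒  Var(R_m) = 116.7750 / 6 = 19.4625
β = Cov / Var(R_m) = 36.8342 / 19.4625 = 1.8926

1.893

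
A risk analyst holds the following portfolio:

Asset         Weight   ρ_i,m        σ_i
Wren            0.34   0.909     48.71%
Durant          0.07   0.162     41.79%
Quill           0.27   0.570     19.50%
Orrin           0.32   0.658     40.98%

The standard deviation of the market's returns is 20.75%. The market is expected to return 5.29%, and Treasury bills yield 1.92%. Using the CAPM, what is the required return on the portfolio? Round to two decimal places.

β_Wren = 0.909 × 48.71% / 20.75% = 2.1339
β_Durant = 0.162 × 41.79% / 20.75% = 0.3263
β_Quill = 0.570 × 19.50% / 20.75% = 0.5357
β_Orrin = 0.658 × 40.98% / 20.75% = 1.2995
β_P = Σ w_i β_i = 0.34×2.1339 + 0.07×0.3263 + 0.27×0.5357 + 0.32×1.2995 = 1.3088
MRP = 5.29% − 1.92% = 3.37%
E(R_P) = R_f + β_P × MRP = 1.92% + 1.3088 × 3.37% = 6.33%

6.33%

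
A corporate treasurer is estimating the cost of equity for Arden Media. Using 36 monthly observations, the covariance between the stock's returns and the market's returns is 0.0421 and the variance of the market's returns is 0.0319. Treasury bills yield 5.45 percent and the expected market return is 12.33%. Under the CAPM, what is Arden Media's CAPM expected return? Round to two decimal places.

β = Cov(R_i, R_m) / Var(R_m) = 0.0421 / 0.0319 = 1.3197
MRP = 12.33% − 5.45% = 6.88%
E(R) = R_f + β × MRP = 5.45% + 1.3197 × 6.88% = 14.53%

14.53%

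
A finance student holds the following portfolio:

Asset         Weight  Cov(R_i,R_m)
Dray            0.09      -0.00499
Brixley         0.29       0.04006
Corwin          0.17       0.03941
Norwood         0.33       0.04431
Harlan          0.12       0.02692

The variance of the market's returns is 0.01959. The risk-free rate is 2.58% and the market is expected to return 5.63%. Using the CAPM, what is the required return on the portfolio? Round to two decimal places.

8.14%

β_Dray = -0.00499 / 0.01959 = -0.2547
β_Brixley = 0.04006 / 0.01959 = 2.0449
β_Corwin = 0.03941 / 0.01959 = 2.0117
β_Norwood = 0.04431 / 0.01959 = 2.2619
β_Harlan = 0.02692 / 0.01959 = 1.3742
β_P = Σ w_i β_i = 0.09×-0.2547 + 0.29×2.0449 + 0.17×2.0117 + 0.33×2.2619 + 0.12×1.3742 = 1.8234
MRP = 5.63% − 2.58% = 3.05%
E(R_P) = R_f + β_P × MRP = 2.58% + 1.8234 × 3.05% = 8.14%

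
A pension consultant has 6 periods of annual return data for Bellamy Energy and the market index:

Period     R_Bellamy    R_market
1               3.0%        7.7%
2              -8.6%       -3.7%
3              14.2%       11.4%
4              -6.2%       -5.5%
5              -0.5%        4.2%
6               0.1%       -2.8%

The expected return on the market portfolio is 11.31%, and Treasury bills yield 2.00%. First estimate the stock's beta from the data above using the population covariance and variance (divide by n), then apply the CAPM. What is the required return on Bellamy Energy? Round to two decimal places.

Mean R_i = (3.0 − 8.6 + 14.2 − 6.2 − 0.5 + 0.1) / 6 = 0.3333%
Mean R_m = (7.7 − 3.7 + 11.4 − 5.5 + 4.2 − 2.8) / 6 = 1.8833%
Σ(R_i − R̄_i)(R_m − R̄_m) = 244.7533  ⇒  Cov = 244.7533 / 6 = 40.7922
Σ(R_m − R̄_m)² = 237.3883  ⇒  Var(R_m) = 237.3883 / 6 = 39.5647
β = Cov / Var(R_m) = 40.7922 / 39.5647 = 1.0310
MRP = 11.31% − 2.00% = 9.31%
E(R) = R_f + β × MRP = 2.00% + 1.0310 × 9.31% = 11.60%

11.60%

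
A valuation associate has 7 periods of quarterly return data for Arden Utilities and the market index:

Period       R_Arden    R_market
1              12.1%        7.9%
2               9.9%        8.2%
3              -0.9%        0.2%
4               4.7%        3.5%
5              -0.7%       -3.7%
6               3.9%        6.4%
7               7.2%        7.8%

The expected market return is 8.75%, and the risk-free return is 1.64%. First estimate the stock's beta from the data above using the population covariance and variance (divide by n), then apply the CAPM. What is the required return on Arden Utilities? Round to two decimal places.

Mean R_i = (12.1 + 9.9 − 0.9 + 4.7 − 0.7 + 3.9 + 7.2) / 7 = 5.1714%
Mean R_m = (7.9 + 8.2 + 0.2 + 3.5 − 3.7 + 6.4 + 7.8) / 7 = 4.3286%
Σ(R_i − R̄_i)(R_m − R̄_m) = 120.0557  ⇒  Cov = 120.0557 / 7 = 17.1508
Σ(R_m − R̄_m)² = 126.2743  ⇒  Var(R_m) = 126.2743 / 7 = 18.0392
β = Cov / Var(R_m) = 17.1508 / 18.0392 = 0.9508
MRP = 8.75% − 1.64% = 7.11%
E(R) = R_f + β × MRP = 1.64% + 0.9508 × 7.11% = 8.40%

8.40%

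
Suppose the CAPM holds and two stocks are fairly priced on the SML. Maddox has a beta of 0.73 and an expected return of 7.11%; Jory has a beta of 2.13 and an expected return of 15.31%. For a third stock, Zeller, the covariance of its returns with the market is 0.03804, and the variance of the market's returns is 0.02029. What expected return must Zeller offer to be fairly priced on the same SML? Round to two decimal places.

13.82%

MRP = (15.31% − 7.11%) / (2.13 − 0.73) = 5.8571%
R_f = 7.11% − 0.73 × 5.8571% = 2.8343%
β_Zeller = Cov / Var(R_m) = 0.03804 / 0.02029 = 1.8748
E(R_Zeller) = R_f + β × MRP = 2.8343% + 1.8748 × 5.8571% = 13.82%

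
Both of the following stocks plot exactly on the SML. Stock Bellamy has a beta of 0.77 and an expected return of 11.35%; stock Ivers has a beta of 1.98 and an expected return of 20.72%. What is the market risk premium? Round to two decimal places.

Both satisfy E(R) = R_f + β·MRP, so the slope of the SML is
MRP = (20.72% − 11.35%) / (1.98 − 0.77) = 9.37% / 1.21 = 7.7438%

7.74%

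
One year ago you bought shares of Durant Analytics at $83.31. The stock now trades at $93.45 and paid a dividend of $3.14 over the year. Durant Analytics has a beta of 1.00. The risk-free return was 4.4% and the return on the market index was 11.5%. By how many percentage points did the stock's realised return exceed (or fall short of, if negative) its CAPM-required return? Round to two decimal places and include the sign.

+4.44%

Realised HPR = (P1 + D1 − P0) / P0 = (93.45 + 3.14 − 83.31) / 83.31 = 13.28 / 83.31 = 15.9405%
MRP = 11.5% − 4.4% = 7.10%
CAPM required = R_f + β·MRP = 4.4% + 1.00 × 7.1% = 11.5000%
α = realised − required = 15.9405% − 11.5000% = +4.44%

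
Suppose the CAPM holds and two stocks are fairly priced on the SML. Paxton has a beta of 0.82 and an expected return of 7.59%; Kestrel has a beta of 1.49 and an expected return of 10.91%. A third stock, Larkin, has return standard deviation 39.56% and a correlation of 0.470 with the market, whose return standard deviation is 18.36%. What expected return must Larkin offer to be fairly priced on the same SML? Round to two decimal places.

MRP = (10.91% − 7.59%) / (1.49 − 0.82) = 4.9552%
R_f = 7.59% − 0.82 × 4.9552% = 3.5267%
β_Larkin = ρ·σ_i/σ_m = 0.470 × 39.56 / 18.36 = 1.0127
E(R_Larkin) = R_f + β × MRP = 3.5267% + 1.0127 × 4.9552% = 8.54%

8.54%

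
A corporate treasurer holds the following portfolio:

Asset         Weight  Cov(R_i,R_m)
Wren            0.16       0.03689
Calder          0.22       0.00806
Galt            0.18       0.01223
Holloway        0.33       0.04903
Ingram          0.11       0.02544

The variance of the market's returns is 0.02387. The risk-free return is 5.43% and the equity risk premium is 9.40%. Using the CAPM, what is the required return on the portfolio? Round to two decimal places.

β_Wren = 0.03689 / 0.02387 = 1.5455
β_Calder = 0.00806 / 0.02387 = 0.3377
β_Galt = 0.01223 / 0.02387 = 0.5124
β_Holloway = 0.04903 / 0.02387 = 2.0540
β_Ingram = 0.02544 / 0.02387 = 1.0658
β_P = Σ w_i β_i = 0.16×1.5455 + 0.22×0.3377 + 0.18×0.5124 + 0.33×2.0540 + 0.11×1.0658 = 1.2089
E(R_P) = R_f + β_P × MRP = 5.43% + 1.2089 × 9.40% = 16.79%

16.79%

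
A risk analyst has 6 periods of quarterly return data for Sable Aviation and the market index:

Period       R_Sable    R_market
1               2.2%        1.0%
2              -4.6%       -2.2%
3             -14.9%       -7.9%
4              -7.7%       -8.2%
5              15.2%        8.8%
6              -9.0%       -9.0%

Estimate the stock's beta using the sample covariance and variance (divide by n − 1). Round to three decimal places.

1.454

Mean R_i = (2.2 − 4.6 − 14.9 − 7.7 + 15.2 − 9.0) / 6 = -3.1333%
Mean R_m = (1.0 − 2.2 − 7.9 − 8.2 + 8.8 − 9.0) / 6 = -2.9167%
Σ(R_i − R̄_i)(R_m − R̄_m) = 353.0967  ⇒  Cov = 353.0967 / 5 = 70.6193
Σ(R_m − R̄_m)² = 242.8883  ⇒  Var(R_m) = 242.8883 / 5 = 48.5777
β = Cov / Var(R_m) = 70.6193 / 48.5777 = 1.4537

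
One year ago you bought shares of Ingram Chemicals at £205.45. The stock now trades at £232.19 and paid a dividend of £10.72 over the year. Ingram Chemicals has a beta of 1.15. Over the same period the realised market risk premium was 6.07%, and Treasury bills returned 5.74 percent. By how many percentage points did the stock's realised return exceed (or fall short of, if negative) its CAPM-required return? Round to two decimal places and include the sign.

+5.51%

Realised HPR = (P1 + D1 − P0) / P0 = (232.19 + 10.72 − 205.45) / 205.45 = 37.46 / 205.45 = 18.2331%
CAPM required = R_f + β·MRP = 5.74% + 1.15 × 6.07% = 12.7205%
α = realised − required = 18.2331% − 12.7205% = +5.51%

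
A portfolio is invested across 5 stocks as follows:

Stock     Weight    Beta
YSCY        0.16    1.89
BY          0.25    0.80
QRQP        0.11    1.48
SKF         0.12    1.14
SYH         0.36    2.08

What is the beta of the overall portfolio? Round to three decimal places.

1.551

β_P = Σ w_i β_i = 0.16×1.89 + 0.25×0.80 + 0.11×1.48 + 0.12×1.14 + 0.36×2.08 = 1.5508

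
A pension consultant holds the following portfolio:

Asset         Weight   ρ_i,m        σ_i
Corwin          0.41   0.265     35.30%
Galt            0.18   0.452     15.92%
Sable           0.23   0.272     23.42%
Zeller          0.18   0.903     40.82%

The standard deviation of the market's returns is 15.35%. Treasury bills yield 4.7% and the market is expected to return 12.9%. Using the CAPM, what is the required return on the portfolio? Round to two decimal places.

β_Corwin = 0.265 × 35.30% / 15.35% = 0.6094
β_Galt = 0.452 × 15.92% / 15.35% = 0.4688
β_Sable = 0.272 × 23.42% / 15.35% = 0.4150
β_Zeller = 0.903 × 40.82% / 15.35% = 2.4013
β_P = Σ w_i β_i = 0.41×0.6094 + 0.18×0.4688 + 0.23×0.4150 + 0.18×2.4013 = 0.8619
MRP = 12.9% − 4.7% = 8.20%
E(R_P) = R_f + β_P × MRP = 4.7% + 0.8619 × 8.2% = 11.77%

11.77%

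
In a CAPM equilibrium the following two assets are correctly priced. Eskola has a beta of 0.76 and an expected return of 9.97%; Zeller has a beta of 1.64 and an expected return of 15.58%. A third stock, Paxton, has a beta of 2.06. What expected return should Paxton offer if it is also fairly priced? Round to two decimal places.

18.26%

MRP (SML slope) = (15.58% − 9.97%) / (1.64 − 0.76) = 5.61% / 0.88 = 6.3750%
R_f (intercept) = 9.97% − 0.76 × 6.3750% = 5.1250%
E(R_Paxton) = R_f + β × MRP = 5.1250% + 2.06 × 6.3750% = 18.26%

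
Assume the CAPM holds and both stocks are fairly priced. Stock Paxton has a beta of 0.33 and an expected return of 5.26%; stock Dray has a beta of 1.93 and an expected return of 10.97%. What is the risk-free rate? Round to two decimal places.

Both satisfy E(R) = R_f + β·MRP, so the slope of the SML is
MRP = (10.97% − 5.26%) / (1.93 − 0.33) = 5.71% / 1.60 = 3.5688%
R_f = E(R_Paxton) − β_Paxton·MRP = 5.26% − 0.33 × 3.5688% = 4.0823%

4.08%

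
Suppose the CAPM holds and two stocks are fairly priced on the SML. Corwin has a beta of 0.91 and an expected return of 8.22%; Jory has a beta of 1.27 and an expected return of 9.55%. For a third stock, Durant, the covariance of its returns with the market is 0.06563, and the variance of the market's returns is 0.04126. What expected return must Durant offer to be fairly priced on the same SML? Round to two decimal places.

10.73%

MRP = (9.55% − 8.22%) / (1.27 − 0.91) = 3.6944%
R_f = 8.22% − 0.91 × 3.6944% = 4.8581%
β_Durant = Cov / Var(R_m) = 0.06563 / 0.04126 = 1.5906
E(R_Durant) = R_f + β × MRP = 4.8581% + 1.5906 × 3.6944% = 10.73%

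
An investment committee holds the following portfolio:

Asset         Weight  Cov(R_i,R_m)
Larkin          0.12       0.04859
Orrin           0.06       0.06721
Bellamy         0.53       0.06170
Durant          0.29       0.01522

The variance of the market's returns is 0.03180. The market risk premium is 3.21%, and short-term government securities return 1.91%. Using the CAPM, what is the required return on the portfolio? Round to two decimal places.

6.65%

β_Larkin = 0.04859 / 0.03180 = 1.5280
β_Orrin = 0.06721 / 0.03180 = 2.1135
β_Bellamy = 0.06170 / 0.03180 = 1.9403
β_Durant = 0.01522 / 0.03180 = 0.4786
β_P = Σ w_i β_i = 0.12×1.5280 + 0.06×2.1135 + 0.53×1.9403 + 0.29×0.4786 = 1.4773
E(R_P) = R_f + β_P × MRP = 1.91% + 1.4773 × 3.21% = 6.65%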